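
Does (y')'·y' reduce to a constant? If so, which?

yes, False

(y')'·y'
= y·y'   (double negation)
= 0   (complement)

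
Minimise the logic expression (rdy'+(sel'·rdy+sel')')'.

rdy·sel'

(rdy'+(sel'·rdy+sel')')'
= (rdy'+(sel')')'   [absorption]
= rdy·sel'   [De Morgan]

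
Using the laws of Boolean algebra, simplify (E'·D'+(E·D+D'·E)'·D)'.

(E'·D'+(E·D+D'·E)'·D)'
= (E'·D'+E'·D)'   [distribution]
= (E')'   [distribution]
= E   [double negation]

E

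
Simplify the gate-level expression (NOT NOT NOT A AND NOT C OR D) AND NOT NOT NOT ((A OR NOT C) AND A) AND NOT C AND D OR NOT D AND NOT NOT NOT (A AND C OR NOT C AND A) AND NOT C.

(NOT NOT NOT A AND NOT C OR D) AND NOT NOT NOT ((A OR NOT C) AND A) AND NOT C AND D OR NOT D AND NOT NOT NOT (A AND C OR NOT C AND A) AND NOT C
= (NOT NOT NOT A AND NOT C OR D) AND NOT NOT NOT A AND NOT C AND D OR NOT D AND NOT NOT NOT (A AND C OR NOT C AND A) AND NOT C   [absorption]
= (NOT NOT NOT A AND NOT C OR D) AND NOT NOT NOT A AND NOT C AND D OR NOT D AND NOT NOT NOT A AND NOT C   [distribution]
= NOT NOT NOT A AND NOT C AND D OR NOT D AND NOT NOT NOT A AND NOT C   [absorption]
= NOT NOT NOT A AND NOT C   [distribution]
= NOT A AND NOT C   [double negation]

NOT A AND NOT C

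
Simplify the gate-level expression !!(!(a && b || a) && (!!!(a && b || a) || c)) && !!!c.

!!(!(a && b || a) && (!!!(a && b || a) || c)) && !!!c
= !!(!(a && b || a) && (!(a && b || a) || c)) && !!!c   (double negation)
= !!!(a && b || a) && !!!c   (absorption)
= !(a && b || a) && !!!c   (double negation)
= !(a && b || a) && !c   (double negation)
= !a && !c   (absorption)

!a && !c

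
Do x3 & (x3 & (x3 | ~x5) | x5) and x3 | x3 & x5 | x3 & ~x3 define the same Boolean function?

E1: x3 & (x3 & (x3 | ~x5) | x5)
    = x3 & (x3 | x5)   [absorption]
    = x3   [absorption]
E2: x3 | x3 & x5 | x3 & ~x3
    = x3 | x3 & ~x3   [absorption]
    = x3   [complement / identity]
Both reduce to x3, so they are equivalent.

Yes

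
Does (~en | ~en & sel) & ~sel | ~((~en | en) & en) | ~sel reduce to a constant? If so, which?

(~en | ~en & sel) & ~sel | ~((~en | en) & en) | ~sel
= (~en | ~en & sel) & ~sel | ~en | ~sel   (complement / identity)
= ~en & ~sel | ~en | ~sel   (absorption)
= ~en | ~sel   (absorption)
This depends on en, sel, so it is not a constant.

no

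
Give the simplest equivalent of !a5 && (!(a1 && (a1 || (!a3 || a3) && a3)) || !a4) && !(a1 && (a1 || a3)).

!a5 && !a1

!a5 && (!(a1 && (a1 || (!a3 || a3) && a3)) || !a4) && !(a1 && (a1 || a3))
= !a5 && (!(a1 && (a1 || a3)) || !a4) && !(a1 && (a1 || a3))   (complement / identity)
= !a5 && !(a1 && (a1 || a3))   (absorption)
= !a5 && !a1   (absorption)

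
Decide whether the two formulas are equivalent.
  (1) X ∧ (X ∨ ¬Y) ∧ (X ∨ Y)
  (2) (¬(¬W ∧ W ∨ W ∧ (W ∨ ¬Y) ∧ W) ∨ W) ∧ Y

E1: X ∧ (X ∨ ¬Y) ∧ (X ∨ Y)
    = X ∧ (X ∨ Y)
    = X
E2: (¬(¬W ∧ W ∨ W ∧ (W ∨ ¬Y) ∧ W) ∨ W) ∧ Y
    = (¬(¬W ∧ W ∨ W ∧ W) ∨ W) ∧ Y
    = (¬W ∨ W) ∧ Y
    = Y
These differ: at W=0, X=1, Y=0, E1 = 1 but E2 = 0.

No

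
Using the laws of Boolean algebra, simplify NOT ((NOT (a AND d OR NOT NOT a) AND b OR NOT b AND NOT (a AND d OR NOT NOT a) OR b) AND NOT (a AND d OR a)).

NOT ((NOT (a AND d OR NOT NOT a) AND b OR NOT b AND NOT (a AND d OR NOT NOT a) OR b) AND NOT (a AND d OR a))
= NOT ((NOT (a AND d OR NOT NOT a) OR b) AND NOT (a AND d OR a))
= NOT ((NOT (a AND d OR a) OR b) AND NOT (a AND d OR a))
= NOT NOT (a AND d OR a)
= a AND d OR a
= a

a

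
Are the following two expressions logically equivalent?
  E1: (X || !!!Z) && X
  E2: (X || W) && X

Yes

E1: (X || !!!Z) && X
    = (X || !Z) && X   (double negation)
    = X   (absorption)
E2: (X || W) && X
    = X   (absorption)
Both reduce to X, so they are equivalent.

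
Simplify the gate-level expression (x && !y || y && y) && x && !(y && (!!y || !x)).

x && !y

(x && !y || y && y) && x && !(y && (!!y || !x))
= (x && !y || y) && x && !(y && (!!y || !x))
= (x && !y || y) && x && !(y && (y || !x))
= (x && !y || y) && x && !y
= x && !y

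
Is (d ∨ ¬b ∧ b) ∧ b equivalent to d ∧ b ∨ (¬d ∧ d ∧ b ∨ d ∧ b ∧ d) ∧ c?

E1: (d ∨ ¬b ∧ b) ∧ b
    = d ∧ b   — complement / identity
E2: d ∧ b ∨ (¬d ∧ d ∧ b ∨ d ∧ b ∧ d) ∧ c
    = d ∧ b ∨ d ∧ b ∧ c   — distribution
    = d ∧ b   — absorption
Both reduce to d ∧ b, so they are equivalent.

Yes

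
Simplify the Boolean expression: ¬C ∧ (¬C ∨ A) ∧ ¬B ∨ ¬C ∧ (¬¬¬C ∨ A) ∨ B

¬C ∨ B

¬C ∧ (¬C ∨ A) ∧ ¬B ∨ ¬C ∧ (¬¬¬C ∨ A) ∨ B
= ¬C ∧ (¬C ∨ A) ∧ ¬B ∨ ¬C ∧ (¬C ∨ A) ∨ B   [double negation]
= ¬C ∧ (¬C ∨ A) ∨ B   [absorption]
= ¬C ∨ B   [absorption]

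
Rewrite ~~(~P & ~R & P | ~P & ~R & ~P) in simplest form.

~P & ~R

~~(~P & ~R & P | ~P & ~R & ~P)
= ~~(~P & (~R & P | ~R & ~P))   (distribution)
= ~~(~P & ~R)   (distribution)
= ~P & ~R   (double negation)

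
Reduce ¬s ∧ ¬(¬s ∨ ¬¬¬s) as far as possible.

¬s ∧ ¬(¬s ∨ ¬¬¬s)
= ¬s ∧ ¬(¬s ∨ ¬s)   [double negation]
= ¬s ∧ s ∧ s   [De Morgan]
= ¬s ∧ s   [idempotence]
= False   [complement]

False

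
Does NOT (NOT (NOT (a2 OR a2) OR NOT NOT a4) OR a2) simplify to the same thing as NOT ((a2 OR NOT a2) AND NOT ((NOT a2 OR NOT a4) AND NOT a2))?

Yes

E1: NOT (NOT (NOT (a2 OR a2) OR NOT NOT a4) OR a2)
    = NOT ((a2 OR a2) AND NOT a4 OR a2)   [De Morgan]
    = NOT (a2 AND NOT a4 OR a2)   [idempotence]
    = NOT a2   [absorption]
E2: NOT ((a2 OR NOT a2) AND NOT ((NOT a2 OR NOT a4) AND NOT a2))
    = NOT ((a2 OR NOT a2) AND NOT NOT a2)   [absorption]
    = NOT NOT NOT a2   [complement / identity]
    = NOT a2   [double negation]
Both reduce to NOT a2, so they are equivalent.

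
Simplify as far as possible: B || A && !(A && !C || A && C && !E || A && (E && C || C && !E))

B || A && !(A && !C || A && C && !E || A && (E && C || C && !E))
= B || A && !(A && !C || A && C && !E || A && C)   — distribution
= B || A && !(A && !C || A && C)   — absorption
= B || A && !A   — distribution
= B   — complement / identity

B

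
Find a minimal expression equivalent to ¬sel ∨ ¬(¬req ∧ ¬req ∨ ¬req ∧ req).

¬sel ∨ req

¬sel ∨ ¬(¬req ∧ ¬req ∨ ¬req ∧ req)
= ¬sel ∨ ¬¬req   [distribution]
= ¬sel ∨ req   [double negation]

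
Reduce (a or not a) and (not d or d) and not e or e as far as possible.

(a or not a) and (not d or d) and not e or e
= (not d or d) and not e or e   — complement / identity
= not e or e   — complement / identity
= True   — complement

True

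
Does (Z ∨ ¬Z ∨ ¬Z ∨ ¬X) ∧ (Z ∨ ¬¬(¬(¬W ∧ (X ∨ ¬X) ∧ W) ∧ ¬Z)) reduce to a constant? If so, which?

yes, True

(Z ∨ ¬Z ∨ ¬Z ∨ ¬X) ∧ (Z ∨ ¬¬(¬(¬W ∧ (X ∨ ¬X) ∧ W) ∧ ¬Z))
= (Z ∨ ¬Z ∨ ¬Z ∨ ¬X) ∧ (Z ∨ ¬(¬W ∧ (X ∨ ¬X) ∧ W ∨ Z))   (De Morgan)
= (Z ∨ ¬Z ∨ ¬Z ∨ ¬X) ∧ (Z ∨ ¬(¬W ∧ W ∨ Z))   (complement / identity)
= (Z ∨ ¬Z ∨ ¬X) ∧ (Z ∨ ¬(¬W ∧ W ∨ Z))   (idempotence)
= (Z ∨ ¬Z ∨ ¬X) ∧ (Z ∨ ¬Z)   (complement / identity)
= Z ∨ ¬Z   (absorption)
= True   (complement)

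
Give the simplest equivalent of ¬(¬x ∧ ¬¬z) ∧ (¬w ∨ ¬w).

¬(¬x ∧ ¬¬z) ∧ (¬w ∨ ¬w)
= (x ∨ ¬z) ∧ (¬w ∨ ¬w)   [De Morgan]
= (x ∨ ¬z) ∧ ¬w   [idempotence]

(x ∨ ¬z) ∧ ¬w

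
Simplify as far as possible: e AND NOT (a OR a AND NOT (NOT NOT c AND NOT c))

e AND NOT (a OR a AND NOT (NOT NOT c AND NOT c))
= e AND NOT (a OR a AND (NOT c OR c))   [De Morgan]
= e AND NOT (a OR a)   [complement / identity]
= e AND NOT a   [idempotence]

e AND NOT a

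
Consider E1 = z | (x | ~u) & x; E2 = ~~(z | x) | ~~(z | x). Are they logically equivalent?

E1: z | (x | ~u) & x
    = z | x   — absorption
E2: ~~(z | x) | ~~(z | x)
    = ~~(z | x)   — idempotence
    = z | x   — double negation
Both reduce to z | x, so they are equivalent.

Yes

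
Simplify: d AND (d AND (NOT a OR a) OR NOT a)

d

d AND (d AND (NOT a OR a) OR NOT a)
= d AND (d OR NOT a)   [complement / identity]
= d   [absorption]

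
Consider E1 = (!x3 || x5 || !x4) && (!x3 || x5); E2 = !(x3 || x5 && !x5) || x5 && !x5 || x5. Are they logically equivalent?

Yes

E1: (!x3 || x5 || !x4) && (!x3 || x5)
    = !x3 || x5
E2: !(x3 || x5 && !x5) || x5 && !x5 || x5
    = !x3 || x5 && !x5 || x5
    = !x3 || x5
Both reduce to !x3 || x5, so they are equivalent.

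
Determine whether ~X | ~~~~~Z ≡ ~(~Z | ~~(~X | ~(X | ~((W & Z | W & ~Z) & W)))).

E1: ~X | ~~~~~Z
    = ~X | ~~~Z   — double negation
    = ~X | ~Z   — double negation
E2: ~(~Z | ~~(~X | ~(X | ~((W & Z | W & ~Z) & W))))
    = Z & ~(~X | ~(X | ~((W & Z | W & ~Z) & W)))   — De Morgan
    = Z & ~(~X | ~(X | ~(W & W)))   — distribution
    = Z & ~(~X | ~(X | ~W))   — idempotence
    = Z & X & (X | ~W)   — De Morgan
    = Z & X   — absorption
These differ: at W=1, X=0, Z=0, E1 = 1 but E2 = 0.

No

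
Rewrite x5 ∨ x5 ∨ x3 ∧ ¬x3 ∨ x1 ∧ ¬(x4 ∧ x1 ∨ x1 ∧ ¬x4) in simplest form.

x5

x5 ∨ x5 ∨ x3 ∧ ¬x3 ∨ x1 ∧ ¬(x4 ∧ x1 ∨ x1 ∧ ¬x4)
= x5 ∨ x5 ∨ x1 ∧ ¬(x4 ∧ x1 ∨ x1 ∧ ¬x4)   [complement / identity]
= x5 ∨ x5 ∨ x1 ∧ ¬x1   [distribution]
= x5 ∨ x5   [complement / identity]
= x5   [idempotence]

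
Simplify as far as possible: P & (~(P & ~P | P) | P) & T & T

P & T

P & (~(P & ~P | P) | P) & T & T
= P & (~P | P) & T & T   — complement / identity
= P & (~P | P) & T   — idempotence
= P & T   — complement / identity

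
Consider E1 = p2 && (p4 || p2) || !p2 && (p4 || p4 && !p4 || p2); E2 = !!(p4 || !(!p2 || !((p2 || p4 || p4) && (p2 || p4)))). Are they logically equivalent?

E1: p2 && (p4 || p2) || !p2 && (p4 || p4 && !p4 || p2)
    = p2 && (p4 || p2) || !p2 && (p4 || p2)   [complement / identity]
    = p4 || p2   [distribution]
E2: !!(p4 || !(!p2 || !((p2 || p4 || p4) && (p2 || p4))))
    = !!(p4 || !(!p2 || !(p2 || p4)))   [absorption]
    = !!(p4 || p2 && (p2 || p4))   [De Morgan]
    = !!(p4 || p2)   [absorption]
    = p4 || p2   [double negation]
Both reduce to p4 || p2, so they are equivalent.

Yes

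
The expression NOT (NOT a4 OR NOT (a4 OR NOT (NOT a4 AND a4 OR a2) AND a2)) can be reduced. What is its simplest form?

NOT (NOT a4 OR NOT (a4 OR NOT (NOT a4 AND a4 OR a2) AND a2))
= a4 AND (a4 OR NOT (NOT a4 AND a4 OR a2) AND a2)   (De Morgan)
= a4 AND (a4 OR NOT a2 AND a2)   (complement / identity)
= a4 AND a4   (complement / identity)
= a4   (idempotence)

a4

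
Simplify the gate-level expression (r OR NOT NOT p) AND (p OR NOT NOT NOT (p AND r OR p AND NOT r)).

(r OR NOT NOT p) AND (p OR NOT NOT NOT (p AND r OR p AND NOT r))
= (r OR NOT NOT p) AND (p OR NOT NOT NOT p)   (distribution)
= (r OR NOT NOT p) AND (p OR NOT p)   (double negation)
= r OR NOT NOT p   (complement / identity)
= r OR p   (double negation)

r OR p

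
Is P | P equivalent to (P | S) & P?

E1: P | P
    = P   [idempotence]
E2: (P | S) & P
    = P   [absorption]
Both reduce to P, so they are equivalent.

Yes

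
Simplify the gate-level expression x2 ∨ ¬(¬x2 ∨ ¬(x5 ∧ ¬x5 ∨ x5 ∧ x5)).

x2

x2 ∨ ¬(¬x2 ∨ ¬(x5 ∧ ¬x5 ∨ x5 ∧ x5))
= x2 ∨ x2 ∧ (x5 ∧ ¬x5 ∨ x5 ∧ x5)
= x2 ∨ x2 ∧ x5
= x2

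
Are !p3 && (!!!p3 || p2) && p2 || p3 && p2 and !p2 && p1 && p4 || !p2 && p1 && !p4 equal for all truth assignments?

No

E1: !p3 && (!!!p3 || p2) && p2 || p3 && p2
    = !p3 && (!p3 || p2) && p2 || p3 && p2   — double negation
    = !p3 && p2 || p3 && p2   — absorption
    = p2   — distribution
E2: !p2 && p1 && p4 || !p2 && p1 && !p4
    = !p2 && p1   — distribution
These differ: at p1=1, p2=1, p3=0, p4=0, E1 = 1 but E2 = 0.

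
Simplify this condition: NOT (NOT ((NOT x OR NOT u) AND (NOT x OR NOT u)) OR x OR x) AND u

NOT (NOT ((NOT x OR NOT u) AND (NOT x OR NOT u)) OR x OR x) AND u
= NOT (NOT (NOT x OR NOT u) OR x OR x) AND u
= NOT (NOT (NOT x OR NOT u) OR x) AND u
= NOT (x AND u OR x) AND u
= NOT x AND u

NOT x AND u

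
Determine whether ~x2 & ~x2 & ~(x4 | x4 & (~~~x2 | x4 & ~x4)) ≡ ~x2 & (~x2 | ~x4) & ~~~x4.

E1: ~x2 & ~x2 & ~(x4 | x4 & (~~~x2 | x4 & ~x4))
    = ~x2 & ~x2 & ~(x4 | x4 & (~x2 | x4 & ~x4))   (double negation)
    = ~x2 & ~x2 & ~(x4 | x4 & ~x2)   (complement / identity)
    = ~x2 & ~x2 & ~x4   (absorption)
    = ~x2 & ~x4   (idempotence)
E2: ~x2 & (~x2 | ~x4) & ~~~x4
    = ~x2 & ~~~x4   (absorption)
    = ~x2 & ~x4   (double negation)
Both reduce to ~x2 & ~x4, so they are equivalent.

Yes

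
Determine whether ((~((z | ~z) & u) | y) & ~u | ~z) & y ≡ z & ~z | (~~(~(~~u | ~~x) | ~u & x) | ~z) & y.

Yes

E1: ((~((z | ~z) & u) | y) & ~u | ~z) & y
    = ((~u | y) & ~u | ~z) & y   (complement / identity)
    = (~u | ~z) & y   (absorption)
E2: z & ~z | (~~(~(~~u | ~~x) | ~u & x) | ~z) & y
    = z & ~z | (~~(~u & ~x | ~u & x) | ~z) & y   (De Morgan)
    = z & ~z | (~~~u | ~z) & y   (distribution)
    = (~~~u | ~z) & y   (complement / identity)
    = (~u | ~z) & y   (double negation)
Both reduce to (~u | ~z) & y, so they are equivalent.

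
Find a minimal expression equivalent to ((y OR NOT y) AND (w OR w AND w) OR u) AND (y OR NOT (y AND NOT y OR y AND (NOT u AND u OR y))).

((y OR NOT y) AND (w OR w AND w) OR u) AND (y OR NOT (y AND NOT y OR y AND (NOT u AND u OR y)))
= ((y OR NOT y) AND (w OR w AND w) OR u) AND (y OR NOT (y AND NOT y OR y AND y))   — complement / identity
= ((y OR NOT y) AND (w OR w AND w) OR u) AND (y OR NOT y)   — distribution
= (y OR NOT y) AND (w OR w AND w) OR u   — complement / identity
= w OR w AND w OR u   — complement / identity
= w OR w OR u   — idempotence
= w OR u   — idempotence

w OR u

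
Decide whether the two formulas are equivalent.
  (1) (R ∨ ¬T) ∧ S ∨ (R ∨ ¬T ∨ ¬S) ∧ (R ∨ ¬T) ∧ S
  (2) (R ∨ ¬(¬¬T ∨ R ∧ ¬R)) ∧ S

E1: (R ∨ ¬T) ∧ S ∨ (R ∨ ¬T ∨ ¬S) ∧ (R ∨ ¬T) ∧ S
    = (R ∨ ¬T) ∧ S ∨ (R ∨ ¬T) ∧ S
    = (R ∨ ¬T) ∧ S
E2: (R ∨ ¬(¬¬T ∨ R ∧ ¬R)) ∧ S
    = (R ∨ ¬¬¬T) ∧ S
    = (R ∨ ¬T) ∧ S
Both reduce to (R ∨ ¬T) ∧ S, so they are equivalent.

Yes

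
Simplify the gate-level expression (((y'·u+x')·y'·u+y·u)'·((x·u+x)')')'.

u+x'

(((y'·u+x')·y'·u+y·u)'·((x·u+x)')')'
= ((y'·u+y·u)'·((x·u+x)')')'
= y'·u+y·u+(x·u+x)'
= u+(x·u+x)'
= u+x'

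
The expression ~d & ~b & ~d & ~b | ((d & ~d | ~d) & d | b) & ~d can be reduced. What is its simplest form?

~d

~d & ~b & ~d & ~b | ((d & ~d | ~d) & d | b) & ~d
= ~d & ~b & ~d & ~b | (~d & d | b) & ~d   (complement / identity)
= ~d & ~b & ~d & ~b | b & ~d   (complement / identity)
= ~d & ~b | b & ~d   (idempotence)
= ~d   (distribution)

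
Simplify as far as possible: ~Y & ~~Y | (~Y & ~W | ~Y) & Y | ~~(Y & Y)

Y

~Y & ~~Y | (~Y & ~W | ~Y) & Y | ~~(Y & Y)
= ~Y & Y | (~Y & ~W | ~Y) & Y | ~~(Y & Y)   [double negation]
= ~Y & Y | ~Y & Y | ~~(Y & Y)   [absorption]
= ~Y & Y | ~Y & Y | Y & Y   [double negation]
= ~Y & Y | Y & Y   [idempotence]
= Y   [distribution]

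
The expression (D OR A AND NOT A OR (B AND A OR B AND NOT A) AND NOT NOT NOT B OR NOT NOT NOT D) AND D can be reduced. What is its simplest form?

(D OR A AND NOT A OR (B AND A OR B AND NOT A) AND NOT NOT NOT B OR NOT NOT NOT D) AND D
= (D OR (B AND A OR B AND NOT A) AND NOT NOT NOT B OR NOT NOT NOT D) AND D   — complement / identity
= (D OR (B AND A OR B AND NOT A) AND NOT B OR NOT NOT NOT D) AND D   — double negation
= (D OR B AND NOT B OR NOT NOT NOT D) AND D   — distribution
= (D OR NOT NOT NOT D) AND D   — complement / identity
= (D OR NOT D) AND D   — double negation
= D   — complement / identity

D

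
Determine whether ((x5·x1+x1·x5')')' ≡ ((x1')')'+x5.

No

E1: ((x5·x1+x1·x5')')'
    = (x1')'   [distribution]
    = x1   [double negation]
E2: ((x1')')'+x5
    = x1'+x5   [double negation]
These differ: at x1=0, x5=0, E1 = 0 but E2 = 1.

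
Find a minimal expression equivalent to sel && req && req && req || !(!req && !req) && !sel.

req

sel && req && req && req || !(!req && !req) && !sel
= sel && req && req && req || !!req && !sel
= sel && req && req || !!req && !sel
= sel && req || !!req && !sel
= sel && req || req && !sel
= req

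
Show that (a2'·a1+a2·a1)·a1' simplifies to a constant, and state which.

(a2'·a1+a2·a1)·a1'
= a1·a1'
= 0

0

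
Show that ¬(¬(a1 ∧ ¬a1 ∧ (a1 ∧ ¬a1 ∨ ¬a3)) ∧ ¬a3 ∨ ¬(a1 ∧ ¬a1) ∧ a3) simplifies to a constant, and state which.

¬(¬(a1 ∧ ¬a1 ∧ (a1 ∧ ¬a1 ∨ ¬a3)) ∧ ¬a3 ∨ ¬(a1 ∧ ¬a1) ∧ a3)
= ¬(¬(a1 ∧ ¬a1) ∧ ¬a3 ∨ ¬(a1 ∧ ¬a1) ∧ a3)
= ¬¬(a1 ∧ ¬a1)
= a1 ∧ ¬a1
= False

False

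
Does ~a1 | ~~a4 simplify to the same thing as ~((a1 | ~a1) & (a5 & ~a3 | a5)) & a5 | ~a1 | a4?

Yes

E1: ~a1 | ~~a4
    = ~a1 | a4
E2: ~((a1 | ~a1) & (a5 & ~a3 | a5)) & a5 | ~a1 | a4
    = ~((a1 | ~a1) & a5) & a5 | ~a1 | a4
    = ~a5 & a5 | ~a1 | a4
    = ~a1 | a4
Both reduce to ~a1 | a4, so they are equivalent.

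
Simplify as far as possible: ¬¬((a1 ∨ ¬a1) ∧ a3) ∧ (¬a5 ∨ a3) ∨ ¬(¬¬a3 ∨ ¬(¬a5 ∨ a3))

¬¬((a1 ∨ ¬a1) ∧ a3) ∧ (¬a5 ∨ a3) ∨ ¬(¬¬a3 ∨ ¬(¬a5 ∨ a3))
= ¬¬((a1 ∨ ¬a1) ∧ a3) ∧ (¬a5 ∨ a3) ∨ ¬a3 ∧ (¬a5 ∨ a3)
= ¬¬a3 ∧ (¬a5 ∨ a3) ∨ ¬a3 ∧ (¬a5 ∨ a3)
= a3 ∧ (¬a5 ∨ a3) ∨ ¬a3 ∧ (¬a5 ∨ a3)
= ¬a5 ∨ a3

¬a5 ∨ a3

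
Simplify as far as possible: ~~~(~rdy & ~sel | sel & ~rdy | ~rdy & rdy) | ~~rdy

~~~(~rdy & ~sel | sel & ~rdy | ~rdy & rdy) | ~~rdy
= ~~~(~rdy & ~sel | sel & ~rdy) | ~~rdy   (complement / identity)
= ~(~rdy & ~sel | sel & ~rdy) | ~~rdy   (double negation)
= ~~rdy | ~~rdy   (distribution)
= ~~rdy   (idempotence)
= rdy   (double negation)

rdy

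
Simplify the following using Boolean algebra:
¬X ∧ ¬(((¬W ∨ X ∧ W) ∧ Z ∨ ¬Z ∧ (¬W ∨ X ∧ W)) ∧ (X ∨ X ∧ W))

¬X

¬X ∧ ¬(((¬W ∨ X ∧ W) ∧ Z ∨ ¬Z ∧ (¬W ∨ X ∧ W)) ∧ (X ∨ X ∧ W))
= ¬X ∧ ¬((¬W ∨ X ∧ W) ∧ (X ∨ X ∧ W))
= ¬X ∧ ¬(X ∧ W ∨ ¬W ∧ X)
= ¬X ∧ ¬X
= ¬X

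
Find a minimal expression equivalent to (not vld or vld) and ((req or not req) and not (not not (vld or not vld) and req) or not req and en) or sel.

not req or sel

(not vld or vld) and ((req or not req) and not (not not (vld or not vld) and req) or not req and en) or sel
= (req or not req) and not (not not (vld or not vld) and req) or not req and en or sel
= not (not not (vld or not vld) and req) or not req and en or sel
= not ((vld or not vld) and req) or not req and en or sel
= not req or not req and en or sel
= not req or sel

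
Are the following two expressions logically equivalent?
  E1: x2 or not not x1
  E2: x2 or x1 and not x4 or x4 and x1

Yes

E1: x2 or not not x1
    = x2 or x1   — double negation
E2: x2 or x1 and not x4 or x4 and x1
    = x2 or x1   — distribution
Both reduce to x2 or x1, so they are equivalent.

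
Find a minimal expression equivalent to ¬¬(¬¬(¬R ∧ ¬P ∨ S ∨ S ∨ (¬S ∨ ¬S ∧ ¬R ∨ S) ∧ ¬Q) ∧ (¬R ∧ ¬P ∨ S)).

¬¬(¬¬(¬R ∧ ¬P ∨ S ∨ S ∨ (¬S ∨ ¬S ∧ ¬R ∨ S) ∧ ¬Q) ∧ (¬R ∧ ¬P ∨ S))
= ¬¬((¬R ∧ ¬P ∨ S ∨ S ∨ (¬S ∨ ¬S ∧ ¬R ∨ S) ∧ ¬Q) ∧ (¬R ∧ ¬P ∨ S))   (double negation)
= ¬¬((¬R ∧ ¬P ∨ S ∨ S ∨ (¬S ∨ S) ∧ ¬Q) ∧ (¬R ∧ ¬P ∨ S))   (absorption)
= ¬¬((¬R ∧ ¬P ∨ S ∨ S ∨ ¬Q) ∧ (¬R ∧ ¬P ∨ S))   (complement / identity)
= ¬¬((¬R ∧ ¬P ∨ S ∨ ¬Q) ∧ (¬R ∧ ¬P ∨ S))   (idempotence)
= (¬R ∧ ¬P ∨ S ∨ ¬Q) ∧ (¬R ∧ ¬P ∨ S)   (double negation)
= ¬R ∧ ¬P ∨ S   (absorption)

¬R ∧ ¬P ∨ S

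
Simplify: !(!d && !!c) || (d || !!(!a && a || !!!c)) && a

d || !c

!(!d && !!c) || (d || !!(!a && a || !!!c)) && a
= !(!d && !!c) || (d || !a && a || !!!c) && a   (double negation)
= d || !c || (d || !a && a || !!!c) && a   (De Morgan)
= d || !c || (d || !a && a || !c) && a   (double negation)
= d || !c || (d || !c) && a   (complement / identity)
= d || !c   (absorption)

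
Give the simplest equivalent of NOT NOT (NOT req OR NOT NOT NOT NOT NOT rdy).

NOT req OR NOT rdy

NOT NOT (NOT req OR NOT NOT NOT NOT NOT rdy)
= NOT NOT (NOT req OR NOT NOT NOT rdy)   (double negation)
= NOT req OR NOT NOT NOT rdy   (double negation)
= NOT req OR NOT rdy   (double negation)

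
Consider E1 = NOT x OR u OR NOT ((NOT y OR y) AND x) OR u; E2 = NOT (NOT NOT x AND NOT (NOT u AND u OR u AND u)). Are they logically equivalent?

Yes

E1: NOT x OR u OR NOT ((NOT y OR y) AND x) OR u
    = NOT x OR u OR NOT x OR u   (complement / identity)
    = NOT x OR u   (idempotence)
E2: NOT (NOT NOT x AND NOT (NOT u AND u OR u AND u))
    = NOT x OR NOT u AND u OR u AND u   (De Morgan)
    = NOT x OR u   (distribution)
Both reduce to NOT x OR u, so they are equivalent.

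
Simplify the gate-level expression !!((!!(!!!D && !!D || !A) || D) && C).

(!A || D) && C

!!((!!(!!!D && !!D || !A) || D) && C)
= (!!(!!!D && !!D || !A) || D) && C
= (!!(!D && !!D || !A) || D) && C
= (!D && !!D || !A || D) && C
= (!D && D || !A || D) && C
= (!A || D) && C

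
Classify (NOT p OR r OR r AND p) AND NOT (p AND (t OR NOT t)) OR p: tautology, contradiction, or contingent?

(NOT p OR r OR r AND p) AND NOT (p AND (t OR NOT t)) OR p
= (NOT p OR r OR r AND p) AND NOT p OR p   [complement / identity]
= (NOT p OR r) AND NOT p OR p   [absorption]
= NOT p OR p   [absorption]
= TRUE   [complement]

tautology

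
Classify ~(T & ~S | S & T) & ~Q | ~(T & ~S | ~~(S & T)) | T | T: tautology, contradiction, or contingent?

~(T & ~S | S & T) & ~Q | ~(T & ~S | ~~(S & T)) | T | T
= ~(T & ~S | S & T) & ~Q | ~(T & ~S | S & T) | T | T   (double negation)
= ~(T & ~S | S & T) | T | T   (absorption)
= ~(T & ~S | S & T) | T   (idempotence)
= ~T | T   (distribution)
= 1   (complement)

tautology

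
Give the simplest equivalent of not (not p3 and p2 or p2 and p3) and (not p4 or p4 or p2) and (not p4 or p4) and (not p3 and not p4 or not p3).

not (not p3 and p2 or p2 and p3) and (not p4 or p4 or p2) and (not p4 or p4) and (not p3 and not p4 or not p3)
= not (not p3 and p2 or p2 and p3) and (not p4 or p4) and (not p3 and not p4 or not p3)
= not p2 and (not p4 or p4) and (not p3 and not p4 or not p3)
= not p2 and (not p3 and not p4 or not p3)
= not p2 and not p3

not p2 and not p3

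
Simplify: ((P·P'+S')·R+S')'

((P·P'+S')·R+S')'
= (S'·R+S')'   (complement / identity)
= (S')'   (absorption)
= S   (double negation)

S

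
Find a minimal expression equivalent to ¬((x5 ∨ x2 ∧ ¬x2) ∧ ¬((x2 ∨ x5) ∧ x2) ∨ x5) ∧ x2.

¬x5 ∧ x2

¬((x5 ∨ x2 ∧ ¬x2) ∧ ¬((x2 ∨ x5) ∧ x2) ∨ x5) ∧ x2
= ¬((x5 ∨ x2 ∧ ¬x2) ∧ ¬x2 ∨ x5) ∧ x2
= ¬(x5 ∧ ¬x2 ∨ x5) ∧ x2
= ¬x5 ∧ x2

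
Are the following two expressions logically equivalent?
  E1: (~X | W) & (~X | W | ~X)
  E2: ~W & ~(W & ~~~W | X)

E1: (~X | W) & (~X | W | ~X)
    = ~X | W
E2: ~W & ~(W & ~~~W | X)
    = ~W & ~(W & ~W | X)
    = ~W & ~X
These differ: at W=1, X=0, E1 = 1 but E2 = 0.

No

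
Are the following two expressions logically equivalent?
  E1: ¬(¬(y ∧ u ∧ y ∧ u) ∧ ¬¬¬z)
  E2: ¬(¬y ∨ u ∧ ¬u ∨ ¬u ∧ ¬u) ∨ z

Yes

E1: ¬(¬(y ∧ u ∧ y ∧ u) ∧ ¬¬¬z)
    = ¬(¬(y ∧ u) ∧ ¬¬¬z)
    = ¬(¬(y ∧ u) ∧ ¬z)
    = y ∧ u ∨ z
E2: ¬(¬y ∨ u ∧ ¬u ∨ ¬u ∧ ¬u) ∨ z
    = ¬(¬y ∨ ¬u) ∨ z
    = y ∧ u ∨ z
Both reduce to y ∧ u ∨ z, so they are equivalent.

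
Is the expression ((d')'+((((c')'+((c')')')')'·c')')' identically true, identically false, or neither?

neither

((d')'+((((c')'+((c')')')')'·c')')'
= ((d')'+((c'·(c')')'·c')')'   — De Morgan
= ((d')'+((c+c')·c')')'   — De Morgan
= d'·(c+c')·c'   — De Morgan
= d'·c'   — complement / identity
This depends on c, d, so it is not a constant.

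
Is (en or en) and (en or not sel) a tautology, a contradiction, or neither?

(en or en) and (en or not sel)
= en and not sel or en
= en
This depends on en, so it is not a constant.

neither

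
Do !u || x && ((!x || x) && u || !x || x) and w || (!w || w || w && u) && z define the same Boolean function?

E1: !u || x && ((!x || x) && u || !x || x)
    = !u || x && (!x || x)   — absorption
    = !u || x   — complement / identity
E2: w || (!w || w || w && u) && z
    = w || (!w || w) && z   — absorption
    = w || z   — complement / identity
These differ: at u=0, w=0, x=0, z=0, E1 = 1 but E2 = 0.

No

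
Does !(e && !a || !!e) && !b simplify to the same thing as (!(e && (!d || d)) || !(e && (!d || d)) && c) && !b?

Yes

E1: !(e && !a || !!e) && !b
    = !(e && !a || e) && !b
    = !e && !b
E2: (!(e && (!d || d)) || !(e && (!d || d)) && c) && !b
    = !(e && (!d || d)) && !b
    = !e && !b
Both reduce to !e && !b, so they are equivalent.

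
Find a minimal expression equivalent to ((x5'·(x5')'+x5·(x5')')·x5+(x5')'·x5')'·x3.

x5'·x3

((x5'·(x5')'+x5·(x5')')·x5+(x5')'·x5')'·x3
= ((x5')'·x5+(x5')'·x5')'·x3   — distribution
= ((x5')')'·x3   — distribution
= x5'·x3   — double negation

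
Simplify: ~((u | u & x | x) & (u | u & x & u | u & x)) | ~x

~((u | u & x | x) & (u | u & x & u | u & x)) | ~x
= ~((u | u & x | x) & (u | u & x)) | ~x
= ~(u | u & x) | ~x
= ~u | ~x

~u | ~x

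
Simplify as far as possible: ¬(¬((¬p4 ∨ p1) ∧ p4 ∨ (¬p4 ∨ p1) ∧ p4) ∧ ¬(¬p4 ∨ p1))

¬(¬((¬p4 ∨ p1) ∧ p4 ∨ (¬p4 ∨ p1) ∧ p4) ∧ ¬(¬p4 ∨ p1))
= (¬p4 ∨ p1) ∧ p4 ∨ (¬p4 ∨ p1) ∧ p4 ∨ ¬p4 ∨ p1
= (¬p4 ∨ p1) ∧ p4 ∨ ¬p4 ∨ p1
= ¬p4 ∨ p1

¬p4 ∨ p1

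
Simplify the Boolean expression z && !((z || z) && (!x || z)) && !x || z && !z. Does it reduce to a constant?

z && !((z || z) && (!x || z)) && !x || z && !z
= z && !(z && !x || z) && !x || z && !z   — distribution
= z && !z && !x || z && !z   — absorption
= z && !z   — absorption
= false   — complement

false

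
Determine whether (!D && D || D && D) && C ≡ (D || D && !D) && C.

Yes

E1: (!D && D || D && D) && C
    = D && C   (distribution)
E2: (D || D && !D) && C
    = D && C   (complement / identity)
Both reduce to D && C, so they are equivalent.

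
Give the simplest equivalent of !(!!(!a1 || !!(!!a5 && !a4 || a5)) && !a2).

!(!!(!a1 || !!(!!a5 && !a4 || a5)) && !a2)
= !(!(a1 && !(!!a5 && !a4 || a5)) && !a2)   — De Morgan
= a1 && !(!!a5 && !a4 || a5) || a2   — De Morgan
= a1 && !(a5 && !a4 || a5) || a2   — double negation
= a1 && !a5 || a2   — absorption

a1 && !a5 || a2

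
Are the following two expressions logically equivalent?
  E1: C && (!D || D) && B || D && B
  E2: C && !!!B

No

E1: C && (!D || D) && B || D && B
    = C && B || D && B   — complement / identity
    = B && (C || D)   — distribution
E2: C && !!!B
    = C && !B   — double negation
These differ: at B=1, C=1, D=1, E1 = 1 but E2 = 0.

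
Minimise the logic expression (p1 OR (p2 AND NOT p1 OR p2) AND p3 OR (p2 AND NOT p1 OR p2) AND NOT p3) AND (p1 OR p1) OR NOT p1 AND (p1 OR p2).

(p1 OR (p2 AND NOT p1 OR p2) AND p3 OR (p2 AND NOT p1 OR p2) AND NOT p3) AND (p1 OR p1) OR NOT p1 AND (p1 OR p2)
= (p1 OR p2 AND NOT p1 OR p2) AND (p1 OR p1) OR NOT p1 AND (p1 OR p2)   — distribution
= (p1 OR p2) AND (p1 OR p1) OR NOT p1 AND (p1 OR p2)   — absorption
= (p1 OR p2) AND p1 OR NOT p1 AND (p1 OR p2)   — idempotence
= p1 OR p2   — distribution

p1 OR p2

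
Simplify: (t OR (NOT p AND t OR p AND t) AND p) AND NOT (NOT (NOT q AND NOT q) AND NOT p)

(t OR (NOT p AND t OR p AND t) AND p) AND NOT (NOT (NOT q AND NOT q) AND NOT p)
= (t OR t AND p) AND NOT (NOT (NOT q AND NOT q) AND NOT p)   [distribution]
= t AND NOT (NOT (NOT q AND NOT q) AND NOT p)   [absorption]
= t AND NOT (NOT NOT q AND NOT p)   [idempotence]
= t AND (NOT q OR p)   [De Morgan]

t AND (NOT q OR p)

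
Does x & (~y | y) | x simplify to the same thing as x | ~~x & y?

E1: x & (~y | y) | x
    = x | x   (complement / identity)
    = x   (idempotence)
E2: x | ~~x & y
    = x | x & y   (double negation)
    = x   (absorption)
Both reduce to x, so they are equivalent.

Yes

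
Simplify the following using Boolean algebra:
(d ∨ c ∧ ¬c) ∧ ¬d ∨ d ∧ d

d

(d ∨ c ∧ ¬c) ∧ ¬d ∨ d ∧ d
= d ∧ ¬d ∨ d ∧ d   [complement / identity]
= d   [distribution]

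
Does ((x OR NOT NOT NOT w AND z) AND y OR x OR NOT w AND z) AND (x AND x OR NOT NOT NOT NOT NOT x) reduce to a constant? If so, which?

no

((x OR NOT NOT NOT w AND z) AND y OR x OR NOT w AND z) AND (x AND x OR NOT NOT NOT NOT NOT x)
= ((x OR NOT w AND z) AND y OR x OR NOT w AND z) AND (x AND x OR NOT NOT NOT NOT NOT x)   (double negation)
= (x OR NOT w AND z) AND (x AND x OR NOT NOT NOT NOT NOT x)   (absorption)
= (x OR NOT w AND z) AND (x OR NOT NOT NOT NOT NOT x)   (idempotence)
= (x OR NOT w AND z) AND (x OR NOT NOT NOT x)   (double negation)
= (x OR NOT w AND z) AND (x OR NOT x)   (double negation)
= x OR NOT w AND z   (complement / identity)
This depends on w, x, z, so it is not a constant.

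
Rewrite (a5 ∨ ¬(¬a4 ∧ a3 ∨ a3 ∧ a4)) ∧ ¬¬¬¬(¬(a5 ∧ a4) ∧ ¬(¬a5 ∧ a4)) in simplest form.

(a5 ∨ ¬(¬a4 ∧ a3 ∨ a3 ∧ a4)) ∧ ¬¬¬¬(¬(a5 ∧ a4) ∧ ¬(¬a5 ∧ a4))
= (a5 ∨ ¬(¬a4 ∧ a3 ∨ a3 ∧ a4)) ∧ ¬¬¬(a5 ∧ a4 ∨ ¬a5 ∧ a4)   [De Morgan]
= (a5 ∨ ¬(¬a4 ∧ a3 ∨ a3 ∧ a4)) ∧ ¬(a5 ∧ a4 ∨ ¬a5 ∧ a4)   [double negation]
= (a5 ∨ ¬a3) ∧ ¬(a5 ∧ a4 ∨ ¬a5 ∧ a4)   [distribution]
= (a5 ∨ ¬a3) ∧ ¬a4   [distribution]

(a5 ∨ ¬a3) ∧ ¬a4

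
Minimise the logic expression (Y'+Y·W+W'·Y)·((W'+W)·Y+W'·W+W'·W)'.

Y'

(Y'+Y·W+W'·Y)·((W'+W)·Y+W'·W+W'·W)'
= (Y'+Y·W+W'·Y)·((W'+W)·Y+W'·W)'
= (Y'+Y)·((W'+W)·Y+W'·W)'
= (Y'+Y)·(Y+W'·W)'
= (Y+W'·W)'
= Y'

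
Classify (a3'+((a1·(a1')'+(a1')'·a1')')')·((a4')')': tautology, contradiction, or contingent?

(a3'+((a1·(a1')'+(a1')'·a1')')')·((a4')')'
= (a3'+((a1·(a1')'+(a1')'·a1')')')·a4'
= (a3'+(((a1')')')')·a4'
= (a3'+(a1')')·a4'
= (a3'+a1)·a4'
This depends on a1, a3, a4, so it is not a constant.

contingent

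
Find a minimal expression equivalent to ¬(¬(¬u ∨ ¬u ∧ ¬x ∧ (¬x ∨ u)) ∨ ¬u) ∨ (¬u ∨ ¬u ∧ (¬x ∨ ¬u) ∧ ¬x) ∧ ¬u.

¬(¬(¬u ∨ ¬u ∧ ¬x ∧ (¬x ∨ u)) ∨ ¬u) ∨ (¬u ∨ ¬u ∧ (¬x ∨ ¬u) ∧ ¬x) ∧ ¬u
= (¬u ∨ ¬u ∧ ¬x ∧ (¬x ∨ u)) ∧ u ∨ (¬u ∨ ¬u ∧ (¬x ∨ ¬u) ∧ ¬x) ∧ ¬u   [De Morgan]
= (¬u ∨ ¬u ∧ ¬x) ∧ u ∨ (¬u ∨ ¬u ∧ (¬x ∨ ¬u) ∧ ¬x) ∧ ¬u   [absorption]
= (¬u ∨ ¬u ∧ ¬x) ∧ u ∨ (¬u ∨ ¬u ∧ ¬x) ∧ ¬u   [absorption]
= ¬u ∨ ¬u ∧ ¬x   [distribution]
= ¬u   [absorption]

¬u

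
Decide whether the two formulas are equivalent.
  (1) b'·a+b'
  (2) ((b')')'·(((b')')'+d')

E1: b'·a+b'
    = b'   (absorption)
E2: ((b')')'·(((b')')'+d')
    = ((b')')'·(b'+d')   (double negation)
    = b'·(b'+d')   (double negation)
    = b'   (absorption)
Both reduce to b', so they are equivalent.

Yes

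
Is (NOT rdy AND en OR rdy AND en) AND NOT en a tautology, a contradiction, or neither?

contradiction

(NOT rdy AND en OR rdy AND en) AND NOT en
= en AND NOT en   (distribution)
= FALSE   (complement)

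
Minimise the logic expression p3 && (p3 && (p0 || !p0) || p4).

p3

p3 && (p3 && (p0 || !p0) || p4)
= p3 && (p3 || p4)   [complement / identity]
= p3   [absorption]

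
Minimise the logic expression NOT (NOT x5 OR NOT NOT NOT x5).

NOT (NOT x5 OR NOT NOT NOT x5)
= NOT (NOT x5 OR NOT x5)   — double negation
= NOT NOT x5   — idempotence
= x5   — double negation

x5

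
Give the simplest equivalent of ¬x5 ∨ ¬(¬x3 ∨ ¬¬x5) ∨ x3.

¬x5 ∨ ¬(¬x3 ∨ ¬¬x5) ∨ x3
= ¬x5 ∨ x3 ∧ ¬x5 ∨ x3
= ¬x5 ∨ x3

¬x5 ∨ x3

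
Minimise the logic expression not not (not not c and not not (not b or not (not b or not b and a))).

not not (not not c and not not (not b or not (not b or not b and a)))
= not not (not not c and not not (not b or not not b))   [absorption]
= not (not c or not (not b or not not b))   [De Morgan]
= not (not c or not (not b or b))   [double negation]
= c and (not b or b)   [De Morgan]
= c   [complement / identity]

c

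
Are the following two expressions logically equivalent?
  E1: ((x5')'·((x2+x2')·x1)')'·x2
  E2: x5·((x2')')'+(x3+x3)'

E1: ((x5')'·((x2+x2')·x1)')'·x2
    = (x5'+(x2+x2')·x1)·x2
    = (x5'+x1)·x2
E2: x5·((x2')')'+(x3+x3)'
    = x5·((x2')')'+x3'
    = x5·x2'+x3'
These differ: at x1=0, x2=0, x3=0, x5=0, E1 = 0 but E2 = 1.

No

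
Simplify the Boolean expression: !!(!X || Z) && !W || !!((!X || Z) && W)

!X || Z

!!(!X || Z) && !W || !!((!X || Z) && W)
= !!(!X || Z) && !W || (!X || Z) && W   [double negation]
= (!X || Z) && !W || (!X || Z) && W   [double negation]
= !X || Z   [distribution]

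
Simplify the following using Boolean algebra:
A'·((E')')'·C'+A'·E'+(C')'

A'·E'+C

A'·((E')')'·C'+A'·E'+(C')'
= A'·E'·C'+A'·E'+(C')'
= A'·E'+(C')'
= A'·E'+C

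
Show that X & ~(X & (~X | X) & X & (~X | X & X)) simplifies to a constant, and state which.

0

X & ~(X & (~X | X) & X & (~X | X & X))
= X & ~(X & (~X | X) & X & (~X | X))   — idempotence
= X & ~(X & (~X | X))   — idempotence
= X & ~X   — complement / identity
= 0   — complement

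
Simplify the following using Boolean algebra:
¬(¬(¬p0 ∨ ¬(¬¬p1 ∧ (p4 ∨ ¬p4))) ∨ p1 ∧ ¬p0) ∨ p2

¬(¬(¬p0 ∨ ¬(¬¬p1 ∧ (p4 ∨ ¬p4))) ∨ p1 ∧ ¬p0) ∨ p2
= ¬(p0 ∧ ¬¬p1 ∧ (p4 ∨ ¬p4) ∨ p1 ∧ ¬p0) ∨ p2
= ¬(p0 ∧ ¬¬p1 ∨ p1 ∧ ¬p0) ∨ p2
= ¬(p0 ∧ p1 ∨ p1 ∧ ¬p0) ∨ p2
= ¬p1 ∨ p2

¬p1 ∨ p2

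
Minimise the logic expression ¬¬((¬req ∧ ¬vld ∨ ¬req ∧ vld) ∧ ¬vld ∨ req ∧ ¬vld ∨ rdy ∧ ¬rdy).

¬¬((¬req ∧ ¬vld ∨ ¬req ∧ vld) ∧ ¬vld ∨ req ∧ ¬vld ∨ rdy ∧ ¬rdy)
= ¬¬(¬req ∧ ¬vld ∨ req ∧ ¬vld ∨ rdy ∧ ¬rdy)   — distribution
= ¬¬(¬vld ∨ rdy ∧ ¬rdy)   — distribution
= ¬¬¬vld   — complement / identity
= ¬vld   — double negation

¬vld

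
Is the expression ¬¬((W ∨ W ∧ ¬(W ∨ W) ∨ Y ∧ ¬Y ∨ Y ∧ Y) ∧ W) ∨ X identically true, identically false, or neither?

neither

¬¬((W ∨ W ∧ ¬(W ∨ W) ∨ Y ∧ ¬Y ∨ Y ∧ Y) ∧ W) ∨ X
= ¬¬((W ∨ W ∧ ¬W ∨ Y ∧ ¬Y ∨ Y ∧ Y) ∧ W) ∨ X   [idempotence]
= ¬¬((W ∨ W ∧ ¬W ∨ Y) ∧ W) ∨ X   [distribution]
= ¬¬((W ∨ Y) ∧ W) ∨ X   [complement / identity]
= (W ∨ Y) ∧ W ∨ X   [double negation]
= W ∨ X   [absorption]
This depends on W, X, so it is not a constant.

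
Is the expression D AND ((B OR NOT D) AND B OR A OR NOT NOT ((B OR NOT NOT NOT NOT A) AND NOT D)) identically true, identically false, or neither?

neither

D AND ((B OR NOT D) AND B OR A OR NOT NOT ((B OR NOT NOT NOT NOT A) AND NOT D))
= D AND ((B OR NOT D) AND B OR A OR NOT NOT ((B OR NOT NOT A) AND NOT D))   — double negation
= D AND ((B OR NOT D) AND B OR A OR (B OR NOT NOT A) AND NOT D)   — double negation
= D AND ((B OR NOT D) AND B OR A OR (B OR A) AND NOT D)   — double negation
= D AND (B OR A OR (B OR A) AND NOT D)   — absorption
= D AND (B OR A)   — absorption
This depends on A, B, D, so it is not a constant.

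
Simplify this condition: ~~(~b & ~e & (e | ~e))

~b & ~e

~~(~b & ~e & (e | ~e))
= ~b & ~e & (e | ~e)
= ~b & ~e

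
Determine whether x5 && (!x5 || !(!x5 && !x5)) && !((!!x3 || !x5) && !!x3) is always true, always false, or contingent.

x5 && (!x5 || !(!x5 && !x5)) && !((!!x3 || !x5) && !!x3)
= x5 && (!x5 || !(!x5 && !x5)) && !!!x3   — absorption
= x5 && (!x5 || !(!x5 && !x5)) && !x3   — double negation
= x5 && (!x5 || !!x5) && !x3   — idempotence
= x5 && (!x5 || x5) && !x3   — double negation
= x5 && !x3   — complement / identity
This depends on x3, x5, so it is not a constant.

contingent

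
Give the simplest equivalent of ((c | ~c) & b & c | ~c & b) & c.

b & c

((c | ~c) & b & c | ~c & b) & c
= (b & c | ~c & b) & c   — complement / identity
= b & c   — distribution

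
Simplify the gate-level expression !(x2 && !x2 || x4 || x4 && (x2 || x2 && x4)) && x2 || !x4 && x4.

!x4 && x2

!(x2 && !x2 || x4 || x4 && (x2 || x2 && x4)) && x2 || !x4 && x4
= !(x4 || x4 && (x2 || x2 && x4)) && x2 || !x4 && x4   — complement / identity
= !(x4 || x4 && (x2 || x2 && x4)) && x2   — complement / identity
= !(x4 || x4 && x2) && x2   — absorption
= !x4 && x2   — absorption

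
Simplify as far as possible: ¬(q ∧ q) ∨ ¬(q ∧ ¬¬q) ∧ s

¬(q ∧ q) ∨ ¬(q ∧ ¬¬q) ∧ s
= ¬(q ∧ q) ∨ ¬(q ∧ q) ∧ s   (double negation)
= ¬(q ∧ q)   (absorption)
= ¬q   (idempotence)

¬q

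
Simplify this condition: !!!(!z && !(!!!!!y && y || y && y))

z || y

!!!(!z && !(!!!!!y && y || y && y))
= !(!z && !(!!!!!y && y || y && y))   [double negation]
= !(!z && !(!!!y && y || y && y))   [double negation]
= !(!z && !(!y && y || y && y))   [double negation]
= !(!z && !y)   [distribution]
= z || y   [De Morgan]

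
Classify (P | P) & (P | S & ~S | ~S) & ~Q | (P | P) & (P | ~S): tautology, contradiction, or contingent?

contingent

(P | P) & (P | S & ~S | ~S) & ~Q | (P | P) & (P | ~S)
= (P | P) & (P | ~S) & ~Q | (P | P) & (P | ~S)   — complement / identity
= (P | P) & (P | ~S)   — absorption
= P | P & ~S   — distribution
= P   — absorption
This depends on P, so it is not a constant.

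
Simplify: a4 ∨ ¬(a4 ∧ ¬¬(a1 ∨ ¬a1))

a4 ∨ ¬(a4 ∧ ¬¬(a1 ∨ ¬a1))
= a4 ∨ ¬(a4 ∧ (a1 ∨ ¬a1))
= a4 ∨ ¬a4
= True

True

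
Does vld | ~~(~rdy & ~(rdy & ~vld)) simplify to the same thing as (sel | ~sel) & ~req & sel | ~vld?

E1: vld | ~~(~rdy & ~(rdy & ~vld))
    = vld | ~(rdy | rdy & ~vld)   — De Morgan
    = vld | ~rdy   — absorption
E2: (sel | ~sel) & ~req & sel | ~vld
    = ~req & sel | ~vld   — complement / identity
These differ: at rdy=1, req=1, sel=0, vld=0, E1 = 0 but E2 = 1.

No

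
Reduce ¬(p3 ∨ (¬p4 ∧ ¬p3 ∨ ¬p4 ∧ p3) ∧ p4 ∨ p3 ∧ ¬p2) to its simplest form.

¬p3

¬(p3 ∨ (¬p4 ∧ ¬p3 ∨ ¬p4 ∧ p3) ∧ p4 ∨ p3 ∧ ¬p2)
= ¬(p3 ∨ ¬p4 ∧ p4 ∨ p3 ∧ ¬p2)   (distribution)
= ¬(p3 ∨ p3 ∧ ¬p2)   (complement / identity)
= ¬p3   (absorption)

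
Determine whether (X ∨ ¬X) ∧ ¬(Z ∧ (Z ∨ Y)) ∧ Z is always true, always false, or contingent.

always false

(X ∨ ¬X) ∧ ¬(Z ∧ (Z ∨ Y)) ∧ Z
= ¬(Z ∧ (Z ∨ Y)) ∧ Z   — complement / identity
= ¬Z ∧ Z   — absorption
= False   — complement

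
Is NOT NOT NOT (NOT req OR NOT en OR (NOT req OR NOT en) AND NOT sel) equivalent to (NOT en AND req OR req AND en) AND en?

Yes

E1: NOT NOT NOT (NOT req OR NOT en OR (NOT req OR NOT en) AND NOT sel)
    = NOT NOT NOT (NOT req OR NOT en)   (absorption)
    = NOT (NOT req OR NOT en)   (double negation)
    = req AND en   (De Morgan)
E2: (NOT en AND req OR req AND en) AND en
    = req AND en   (distribution)
Both reduce to req AND en, so they are equivalent.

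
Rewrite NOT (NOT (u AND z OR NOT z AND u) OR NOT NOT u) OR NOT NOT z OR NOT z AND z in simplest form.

NOT (NOT (u AND z OR NOT z AND u) OR NOT NOT u) OR NOT NOT z OR NOT z AND z
= NOT (NOT (u AND z OR NOT z AND u) OR NOT NOT u) OR NOT NOT z   — complement / identity
= (u AND z OR NOT z AND u) AND NOT u OR NOT NOT z   — De Morgan
= u AND NOT u OR NOT NOT z   — distribution
= NOT NOT z   — complement / identity
= z   — double negation

z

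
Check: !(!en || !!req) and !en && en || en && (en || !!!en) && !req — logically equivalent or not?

Yes

E1: !(!en || !!req)
    = en && !req   (De Morgan)
E2: !en && en || en && (en || !!!en) && !req
    = !en && en || en && (en || !en) && !req   (double negation)
    = en && (en || !en) && !req   (complement / identity)
    = en && !req   (complement / identity)
Both reduce to en && !req, so they are equivalent.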